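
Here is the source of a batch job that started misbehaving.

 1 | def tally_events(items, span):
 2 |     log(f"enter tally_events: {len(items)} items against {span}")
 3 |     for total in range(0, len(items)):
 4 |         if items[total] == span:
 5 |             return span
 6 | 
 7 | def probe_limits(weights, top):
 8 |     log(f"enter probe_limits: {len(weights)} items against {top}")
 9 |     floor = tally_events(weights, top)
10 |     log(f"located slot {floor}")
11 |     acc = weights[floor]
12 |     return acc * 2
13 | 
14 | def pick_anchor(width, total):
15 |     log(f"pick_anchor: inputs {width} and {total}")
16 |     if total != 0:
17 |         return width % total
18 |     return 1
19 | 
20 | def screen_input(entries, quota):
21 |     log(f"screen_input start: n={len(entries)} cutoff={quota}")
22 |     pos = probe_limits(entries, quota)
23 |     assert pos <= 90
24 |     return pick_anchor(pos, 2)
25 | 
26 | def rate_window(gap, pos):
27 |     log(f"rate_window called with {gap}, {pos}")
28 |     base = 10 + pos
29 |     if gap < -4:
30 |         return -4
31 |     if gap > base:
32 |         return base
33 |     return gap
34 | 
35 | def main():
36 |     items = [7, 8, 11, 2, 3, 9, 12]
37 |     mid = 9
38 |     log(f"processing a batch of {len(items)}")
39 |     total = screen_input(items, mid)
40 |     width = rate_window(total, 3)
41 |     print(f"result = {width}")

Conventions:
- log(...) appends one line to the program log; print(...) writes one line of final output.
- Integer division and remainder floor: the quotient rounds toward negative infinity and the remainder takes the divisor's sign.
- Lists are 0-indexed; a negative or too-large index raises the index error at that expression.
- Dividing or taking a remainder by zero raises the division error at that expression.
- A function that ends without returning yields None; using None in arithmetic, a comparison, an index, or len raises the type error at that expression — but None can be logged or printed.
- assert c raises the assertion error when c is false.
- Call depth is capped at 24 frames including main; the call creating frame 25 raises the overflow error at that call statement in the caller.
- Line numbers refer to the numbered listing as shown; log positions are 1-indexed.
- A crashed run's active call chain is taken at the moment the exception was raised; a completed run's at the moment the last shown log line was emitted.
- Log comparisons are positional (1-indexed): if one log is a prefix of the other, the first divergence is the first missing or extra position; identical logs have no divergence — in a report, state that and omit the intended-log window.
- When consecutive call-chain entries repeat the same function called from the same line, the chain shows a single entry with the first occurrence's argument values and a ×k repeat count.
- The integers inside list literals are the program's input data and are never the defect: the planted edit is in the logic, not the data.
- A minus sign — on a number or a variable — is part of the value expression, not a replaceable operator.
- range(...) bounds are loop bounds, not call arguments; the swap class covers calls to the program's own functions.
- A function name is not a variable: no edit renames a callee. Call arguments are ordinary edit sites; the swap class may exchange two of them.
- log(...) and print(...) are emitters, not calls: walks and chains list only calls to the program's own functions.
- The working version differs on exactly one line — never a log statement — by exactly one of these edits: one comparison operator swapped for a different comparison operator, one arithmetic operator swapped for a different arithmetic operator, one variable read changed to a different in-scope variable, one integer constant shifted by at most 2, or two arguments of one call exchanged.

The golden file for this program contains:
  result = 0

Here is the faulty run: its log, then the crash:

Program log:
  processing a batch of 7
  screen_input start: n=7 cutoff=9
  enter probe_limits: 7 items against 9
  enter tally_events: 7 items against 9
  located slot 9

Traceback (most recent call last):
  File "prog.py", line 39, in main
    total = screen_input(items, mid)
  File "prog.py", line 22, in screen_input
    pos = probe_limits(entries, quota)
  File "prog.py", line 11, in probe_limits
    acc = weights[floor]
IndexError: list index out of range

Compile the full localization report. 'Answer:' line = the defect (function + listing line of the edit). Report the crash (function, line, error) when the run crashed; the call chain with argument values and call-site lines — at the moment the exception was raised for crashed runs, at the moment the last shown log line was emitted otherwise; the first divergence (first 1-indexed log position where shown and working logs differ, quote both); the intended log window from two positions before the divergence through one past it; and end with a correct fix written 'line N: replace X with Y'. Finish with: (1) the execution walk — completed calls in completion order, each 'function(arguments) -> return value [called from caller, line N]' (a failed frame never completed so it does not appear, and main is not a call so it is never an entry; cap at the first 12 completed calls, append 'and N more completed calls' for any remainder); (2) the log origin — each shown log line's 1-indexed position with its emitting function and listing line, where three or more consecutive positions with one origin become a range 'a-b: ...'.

Answer: the defect is in tally_events at line 5.
Core observation: The log first diverges at position 5: the faulty run prints 'located slot 9' where the working version prints 'located slot 5'.
Crash: probe_limits, line 11, IndexError.
Call chain: main -> screen_input([7, 8, 11, 2, 3, 9, 12], 9) (called at line 39) -> probe_limits([7, 8, 11, 2, 3, 9, 12], 9) (called at line 22).
First divergence: position 5 — the shown line 'located slot 9' should read 'located slot 5'.
Intended log window:
  3: enter probe_limits: 7 items against 9
  4: enter tally_events: 7 items against 9
  5: located slot 5
  6: pick_anchor: inputs 18 and 2
Execution walk:
  tally_events([7, 8, 11, 2, 3, 9, 12], 9) -> 9  [called from probe_limits, line 9]
Log line origins:
  1: from main, line 38
  2: from screen_input, line 21
  3: from probe_limits, line 8
  4: from tally_events, line 2
  5: from probe_limits, line 10
A correct fix: line 5: replace `span` with `total`.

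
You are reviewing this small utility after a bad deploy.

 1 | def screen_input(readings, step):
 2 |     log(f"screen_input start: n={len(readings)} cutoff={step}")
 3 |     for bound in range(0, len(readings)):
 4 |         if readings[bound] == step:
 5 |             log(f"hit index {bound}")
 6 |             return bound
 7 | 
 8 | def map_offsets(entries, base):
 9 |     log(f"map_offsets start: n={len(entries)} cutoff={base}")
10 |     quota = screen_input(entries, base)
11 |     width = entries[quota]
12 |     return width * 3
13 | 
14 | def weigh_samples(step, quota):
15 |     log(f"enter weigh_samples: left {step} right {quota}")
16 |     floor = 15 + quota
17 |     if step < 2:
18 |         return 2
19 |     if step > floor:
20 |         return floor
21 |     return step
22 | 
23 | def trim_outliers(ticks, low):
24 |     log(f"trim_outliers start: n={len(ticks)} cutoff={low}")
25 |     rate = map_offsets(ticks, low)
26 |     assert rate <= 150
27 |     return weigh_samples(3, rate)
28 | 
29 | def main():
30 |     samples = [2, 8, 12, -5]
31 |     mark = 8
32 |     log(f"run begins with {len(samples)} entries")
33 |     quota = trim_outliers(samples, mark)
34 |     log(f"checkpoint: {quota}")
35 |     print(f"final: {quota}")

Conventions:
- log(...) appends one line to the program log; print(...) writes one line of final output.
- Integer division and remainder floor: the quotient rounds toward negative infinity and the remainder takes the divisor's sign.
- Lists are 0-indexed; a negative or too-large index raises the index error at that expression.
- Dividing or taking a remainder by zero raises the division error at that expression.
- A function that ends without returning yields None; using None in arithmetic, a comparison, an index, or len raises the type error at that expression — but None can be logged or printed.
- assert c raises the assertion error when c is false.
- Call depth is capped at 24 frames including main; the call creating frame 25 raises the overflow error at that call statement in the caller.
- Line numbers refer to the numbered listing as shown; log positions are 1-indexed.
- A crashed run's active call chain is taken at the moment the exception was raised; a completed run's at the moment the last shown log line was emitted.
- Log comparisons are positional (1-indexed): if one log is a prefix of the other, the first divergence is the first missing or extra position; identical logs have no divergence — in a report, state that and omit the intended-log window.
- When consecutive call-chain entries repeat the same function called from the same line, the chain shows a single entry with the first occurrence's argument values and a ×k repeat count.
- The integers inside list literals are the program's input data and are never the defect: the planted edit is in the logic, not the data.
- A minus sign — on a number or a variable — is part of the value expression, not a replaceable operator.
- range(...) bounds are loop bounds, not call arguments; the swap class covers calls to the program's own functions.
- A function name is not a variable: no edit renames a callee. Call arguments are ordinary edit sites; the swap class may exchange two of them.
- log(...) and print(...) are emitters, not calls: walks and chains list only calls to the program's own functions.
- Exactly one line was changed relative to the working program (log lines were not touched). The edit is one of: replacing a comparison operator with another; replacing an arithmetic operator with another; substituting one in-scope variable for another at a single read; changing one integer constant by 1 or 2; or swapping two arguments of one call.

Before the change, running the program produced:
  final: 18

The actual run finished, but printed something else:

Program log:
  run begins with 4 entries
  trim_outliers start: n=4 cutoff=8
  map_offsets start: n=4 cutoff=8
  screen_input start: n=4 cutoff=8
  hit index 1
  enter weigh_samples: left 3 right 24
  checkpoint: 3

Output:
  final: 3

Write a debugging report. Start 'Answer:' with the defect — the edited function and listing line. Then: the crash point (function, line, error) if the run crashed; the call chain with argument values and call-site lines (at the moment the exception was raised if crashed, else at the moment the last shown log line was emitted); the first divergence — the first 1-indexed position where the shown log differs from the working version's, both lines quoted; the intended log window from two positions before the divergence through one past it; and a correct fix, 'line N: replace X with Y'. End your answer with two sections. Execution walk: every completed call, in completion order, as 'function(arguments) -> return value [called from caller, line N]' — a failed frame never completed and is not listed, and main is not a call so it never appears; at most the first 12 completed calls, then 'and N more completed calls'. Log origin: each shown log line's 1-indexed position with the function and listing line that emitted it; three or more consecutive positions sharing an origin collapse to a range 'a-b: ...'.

Answer: the defect is in trim_outliers at line 27.
Key fact: Position 6 is the first bad log line: 'enter weigh_samples: left 3 right 24' should read 'enter weigh_samples: left 24 right 3'.
Call chain: main.
First divergence: at position 6 the run shows 'enter weigh_samples: left 3 right 24' where the working version logs 'enter weigh_samples: left 24 right 3'.
Intended log window:
  4: screen_input start: n=4 cutoff=8
  5: hit index 1
  6: enter weigh_samples: left 24 right 3
  7: checkpoint: 18
Execution walk:
  screen_input([2, 8, 12, -5], 8) -> 1  [called from map_offsets, line 10]
  map_offsets([2, 8, 12, -5], 8) -> 24  [called from trim_outliers, line 25]
  weigh_samples(3, 24) -> 3  [called from trim_outliers, line 27]
  trim_outliers([2, 8, 12, -5], 8) -> 3  [called from main, line 33]
Log line origins:
  1: from main, line 32
  2: from trim_outliers, line 24
  3: from map_offsets, line 9
  4: from screen_input, line 2
  5: from screen_input, line 5
  6: from weigh_samples, line 15
  7: from main, line 34
A correct fix: line 27: replace `weigh_samples(3, rate)` with `weigh_samples(rate, 3)`.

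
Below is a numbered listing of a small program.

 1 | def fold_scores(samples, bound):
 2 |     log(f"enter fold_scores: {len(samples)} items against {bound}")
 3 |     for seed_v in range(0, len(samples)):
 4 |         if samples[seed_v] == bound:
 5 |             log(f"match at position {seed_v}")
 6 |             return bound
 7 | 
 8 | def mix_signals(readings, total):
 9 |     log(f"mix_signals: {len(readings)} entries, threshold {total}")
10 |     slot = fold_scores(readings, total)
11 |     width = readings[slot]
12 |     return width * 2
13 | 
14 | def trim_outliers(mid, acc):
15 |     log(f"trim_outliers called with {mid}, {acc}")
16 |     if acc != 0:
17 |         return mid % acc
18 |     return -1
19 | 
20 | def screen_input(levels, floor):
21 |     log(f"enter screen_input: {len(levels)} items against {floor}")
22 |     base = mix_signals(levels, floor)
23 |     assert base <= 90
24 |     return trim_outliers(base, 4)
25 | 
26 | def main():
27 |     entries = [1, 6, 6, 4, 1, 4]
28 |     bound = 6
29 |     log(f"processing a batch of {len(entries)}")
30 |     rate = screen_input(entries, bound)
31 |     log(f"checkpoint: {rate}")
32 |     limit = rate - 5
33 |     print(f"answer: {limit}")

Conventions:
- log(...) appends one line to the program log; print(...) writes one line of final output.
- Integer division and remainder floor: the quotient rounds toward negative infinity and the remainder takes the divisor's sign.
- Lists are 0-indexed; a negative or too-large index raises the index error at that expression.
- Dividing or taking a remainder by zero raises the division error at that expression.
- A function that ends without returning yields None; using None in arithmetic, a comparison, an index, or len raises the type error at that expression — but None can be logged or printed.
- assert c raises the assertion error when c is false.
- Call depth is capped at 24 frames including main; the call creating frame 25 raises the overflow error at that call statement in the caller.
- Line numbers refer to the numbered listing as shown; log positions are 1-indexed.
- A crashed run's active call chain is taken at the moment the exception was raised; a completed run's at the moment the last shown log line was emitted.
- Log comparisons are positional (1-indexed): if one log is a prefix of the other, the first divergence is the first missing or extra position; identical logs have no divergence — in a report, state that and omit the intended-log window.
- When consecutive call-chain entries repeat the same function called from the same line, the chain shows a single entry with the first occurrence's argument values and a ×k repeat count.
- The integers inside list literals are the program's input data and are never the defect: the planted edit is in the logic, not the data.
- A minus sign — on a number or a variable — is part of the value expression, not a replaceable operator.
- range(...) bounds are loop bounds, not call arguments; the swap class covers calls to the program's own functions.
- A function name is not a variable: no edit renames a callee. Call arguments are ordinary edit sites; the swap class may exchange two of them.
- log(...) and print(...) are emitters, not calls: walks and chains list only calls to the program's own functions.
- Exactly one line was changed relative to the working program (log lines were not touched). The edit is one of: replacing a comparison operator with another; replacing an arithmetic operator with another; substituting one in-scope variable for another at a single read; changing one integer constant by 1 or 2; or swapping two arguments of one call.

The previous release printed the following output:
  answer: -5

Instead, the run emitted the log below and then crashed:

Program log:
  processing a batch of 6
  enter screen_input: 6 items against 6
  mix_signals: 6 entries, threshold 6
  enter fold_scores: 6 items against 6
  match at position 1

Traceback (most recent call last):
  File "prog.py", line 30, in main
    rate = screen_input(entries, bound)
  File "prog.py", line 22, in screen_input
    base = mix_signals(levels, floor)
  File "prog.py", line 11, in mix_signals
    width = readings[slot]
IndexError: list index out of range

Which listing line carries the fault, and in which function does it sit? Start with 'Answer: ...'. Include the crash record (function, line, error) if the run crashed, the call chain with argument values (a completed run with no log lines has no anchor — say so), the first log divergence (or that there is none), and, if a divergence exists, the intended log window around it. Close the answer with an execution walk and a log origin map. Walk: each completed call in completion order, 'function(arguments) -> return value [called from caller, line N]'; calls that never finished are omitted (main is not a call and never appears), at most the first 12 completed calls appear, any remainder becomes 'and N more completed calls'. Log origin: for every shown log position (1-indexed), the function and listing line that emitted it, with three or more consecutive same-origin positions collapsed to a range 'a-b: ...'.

Answer: the defect is in fold_scores at line 6.
Key fact: The shown log is a 5-line prefix of the intended one, whose next entry is 'trim_outliers called with 12, 4'.
Crash: mix_signals, line 11, IndexError.
Call chain: main -> screen_input([1, 6, 6, 4, 1, 4], 6) (called at line 30) -> mix_signals([1, 6, 6, 4, 1, 4], 6) (called at line 22).
First divergence: position 6 — after 5 matching lines the faulty run goes silent; intended next line 'trim_outliers called with 12, 4'.
Intended log window:
  4: enter fold_scores: 6 items against 6
  5: match at position 1
  6: trim_outliers called with 12, 4
  7: checkpoint: 0
Execution walk:
  fold_scores([1, 6, 6, 4, 1, 4], 6) -> 6  [called from mix_signals, line 10]
Log origins:
  1: logged in main at line 29
  2: logged in screen_input at line 21
  3: logged in mix_signals at line 9
  4: logged in fold_scores at line 2
  5: logged in fold_scores at line 5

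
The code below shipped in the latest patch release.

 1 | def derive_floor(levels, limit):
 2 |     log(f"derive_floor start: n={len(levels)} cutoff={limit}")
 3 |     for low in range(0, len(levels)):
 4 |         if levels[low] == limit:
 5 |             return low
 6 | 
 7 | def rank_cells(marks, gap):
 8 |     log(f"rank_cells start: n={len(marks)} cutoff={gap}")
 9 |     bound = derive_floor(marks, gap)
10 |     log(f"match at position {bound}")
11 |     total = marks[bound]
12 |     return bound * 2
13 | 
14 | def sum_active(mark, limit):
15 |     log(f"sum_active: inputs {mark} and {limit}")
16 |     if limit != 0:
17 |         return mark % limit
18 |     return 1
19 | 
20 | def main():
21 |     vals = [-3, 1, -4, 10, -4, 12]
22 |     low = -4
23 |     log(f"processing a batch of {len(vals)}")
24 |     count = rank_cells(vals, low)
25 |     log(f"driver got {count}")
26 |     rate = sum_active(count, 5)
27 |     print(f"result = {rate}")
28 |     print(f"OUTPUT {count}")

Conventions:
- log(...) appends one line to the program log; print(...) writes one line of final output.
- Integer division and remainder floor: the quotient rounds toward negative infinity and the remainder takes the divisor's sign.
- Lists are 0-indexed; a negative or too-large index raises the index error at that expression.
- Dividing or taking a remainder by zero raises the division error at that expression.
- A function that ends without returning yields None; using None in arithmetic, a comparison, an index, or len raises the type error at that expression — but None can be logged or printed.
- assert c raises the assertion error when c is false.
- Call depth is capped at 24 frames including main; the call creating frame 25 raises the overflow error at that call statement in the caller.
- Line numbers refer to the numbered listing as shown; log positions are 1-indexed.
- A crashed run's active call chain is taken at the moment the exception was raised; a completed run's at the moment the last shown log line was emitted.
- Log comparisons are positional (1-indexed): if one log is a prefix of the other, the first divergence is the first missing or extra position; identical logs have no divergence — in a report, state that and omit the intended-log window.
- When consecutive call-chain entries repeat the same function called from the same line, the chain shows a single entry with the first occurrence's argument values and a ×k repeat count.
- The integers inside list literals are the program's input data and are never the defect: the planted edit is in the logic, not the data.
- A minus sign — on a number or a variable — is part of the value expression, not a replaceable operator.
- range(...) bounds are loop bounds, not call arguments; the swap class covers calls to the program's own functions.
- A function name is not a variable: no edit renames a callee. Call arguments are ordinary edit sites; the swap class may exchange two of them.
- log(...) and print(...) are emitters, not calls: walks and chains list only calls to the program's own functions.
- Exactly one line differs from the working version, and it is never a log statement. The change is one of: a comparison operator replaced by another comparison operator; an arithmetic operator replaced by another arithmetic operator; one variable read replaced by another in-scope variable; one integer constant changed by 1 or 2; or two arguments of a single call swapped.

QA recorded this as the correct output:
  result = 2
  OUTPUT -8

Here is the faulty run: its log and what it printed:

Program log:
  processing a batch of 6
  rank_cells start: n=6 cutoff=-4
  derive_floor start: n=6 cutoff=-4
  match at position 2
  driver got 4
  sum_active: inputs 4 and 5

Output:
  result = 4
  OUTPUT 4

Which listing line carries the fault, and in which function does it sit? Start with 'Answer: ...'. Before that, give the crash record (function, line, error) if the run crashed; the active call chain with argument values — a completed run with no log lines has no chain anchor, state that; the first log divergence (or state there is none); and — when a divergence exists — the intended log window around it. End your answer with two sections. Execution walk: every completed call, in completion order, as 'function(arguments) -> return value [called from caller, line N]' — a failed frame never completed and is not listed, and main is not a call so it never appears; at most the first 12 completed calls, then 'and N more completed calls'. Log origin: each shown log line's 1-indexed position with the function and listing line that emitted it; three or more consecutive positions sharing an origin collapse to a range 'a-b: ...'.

Answer: the defect is in rank_cells at line 12.
Key fact: Everything matches until log position 5, which reads 'driver got 4' in place of 'driver got -8'.
Call chain: main -> sum_active(4, 5) (called at line 26).
First divergence: at position 5 the run shows 'driver got 4' where the working version logs 'driver got -8'.
Intended log window:
  3: derive_floor start: n=6 cutoff=-4
  4: match at position 2
  5: driver got -8
  6: sum_active: inputs -8 and 5
Execution walk:
  derive_floor([-3, 1, -4, 10, -4, 12], -4) -> 2  [called from rank_cells, line 9]
  rank_cells([-3, 1, -4, 10, -4, 12], -4) -> 4  [called from main, line 24]
  sum_active(4, 5) -> 4  [called from main, line 26]
Log origins:
  1: emitted by main (line 23)
  2: emitted by rank_cells (line 8)
  3: emitted by derive_floor (line 2)
  4: emitted by rank_cells (line 10)
  5: emitted by main (line 25)
  6: emitted by sum_active (line 15)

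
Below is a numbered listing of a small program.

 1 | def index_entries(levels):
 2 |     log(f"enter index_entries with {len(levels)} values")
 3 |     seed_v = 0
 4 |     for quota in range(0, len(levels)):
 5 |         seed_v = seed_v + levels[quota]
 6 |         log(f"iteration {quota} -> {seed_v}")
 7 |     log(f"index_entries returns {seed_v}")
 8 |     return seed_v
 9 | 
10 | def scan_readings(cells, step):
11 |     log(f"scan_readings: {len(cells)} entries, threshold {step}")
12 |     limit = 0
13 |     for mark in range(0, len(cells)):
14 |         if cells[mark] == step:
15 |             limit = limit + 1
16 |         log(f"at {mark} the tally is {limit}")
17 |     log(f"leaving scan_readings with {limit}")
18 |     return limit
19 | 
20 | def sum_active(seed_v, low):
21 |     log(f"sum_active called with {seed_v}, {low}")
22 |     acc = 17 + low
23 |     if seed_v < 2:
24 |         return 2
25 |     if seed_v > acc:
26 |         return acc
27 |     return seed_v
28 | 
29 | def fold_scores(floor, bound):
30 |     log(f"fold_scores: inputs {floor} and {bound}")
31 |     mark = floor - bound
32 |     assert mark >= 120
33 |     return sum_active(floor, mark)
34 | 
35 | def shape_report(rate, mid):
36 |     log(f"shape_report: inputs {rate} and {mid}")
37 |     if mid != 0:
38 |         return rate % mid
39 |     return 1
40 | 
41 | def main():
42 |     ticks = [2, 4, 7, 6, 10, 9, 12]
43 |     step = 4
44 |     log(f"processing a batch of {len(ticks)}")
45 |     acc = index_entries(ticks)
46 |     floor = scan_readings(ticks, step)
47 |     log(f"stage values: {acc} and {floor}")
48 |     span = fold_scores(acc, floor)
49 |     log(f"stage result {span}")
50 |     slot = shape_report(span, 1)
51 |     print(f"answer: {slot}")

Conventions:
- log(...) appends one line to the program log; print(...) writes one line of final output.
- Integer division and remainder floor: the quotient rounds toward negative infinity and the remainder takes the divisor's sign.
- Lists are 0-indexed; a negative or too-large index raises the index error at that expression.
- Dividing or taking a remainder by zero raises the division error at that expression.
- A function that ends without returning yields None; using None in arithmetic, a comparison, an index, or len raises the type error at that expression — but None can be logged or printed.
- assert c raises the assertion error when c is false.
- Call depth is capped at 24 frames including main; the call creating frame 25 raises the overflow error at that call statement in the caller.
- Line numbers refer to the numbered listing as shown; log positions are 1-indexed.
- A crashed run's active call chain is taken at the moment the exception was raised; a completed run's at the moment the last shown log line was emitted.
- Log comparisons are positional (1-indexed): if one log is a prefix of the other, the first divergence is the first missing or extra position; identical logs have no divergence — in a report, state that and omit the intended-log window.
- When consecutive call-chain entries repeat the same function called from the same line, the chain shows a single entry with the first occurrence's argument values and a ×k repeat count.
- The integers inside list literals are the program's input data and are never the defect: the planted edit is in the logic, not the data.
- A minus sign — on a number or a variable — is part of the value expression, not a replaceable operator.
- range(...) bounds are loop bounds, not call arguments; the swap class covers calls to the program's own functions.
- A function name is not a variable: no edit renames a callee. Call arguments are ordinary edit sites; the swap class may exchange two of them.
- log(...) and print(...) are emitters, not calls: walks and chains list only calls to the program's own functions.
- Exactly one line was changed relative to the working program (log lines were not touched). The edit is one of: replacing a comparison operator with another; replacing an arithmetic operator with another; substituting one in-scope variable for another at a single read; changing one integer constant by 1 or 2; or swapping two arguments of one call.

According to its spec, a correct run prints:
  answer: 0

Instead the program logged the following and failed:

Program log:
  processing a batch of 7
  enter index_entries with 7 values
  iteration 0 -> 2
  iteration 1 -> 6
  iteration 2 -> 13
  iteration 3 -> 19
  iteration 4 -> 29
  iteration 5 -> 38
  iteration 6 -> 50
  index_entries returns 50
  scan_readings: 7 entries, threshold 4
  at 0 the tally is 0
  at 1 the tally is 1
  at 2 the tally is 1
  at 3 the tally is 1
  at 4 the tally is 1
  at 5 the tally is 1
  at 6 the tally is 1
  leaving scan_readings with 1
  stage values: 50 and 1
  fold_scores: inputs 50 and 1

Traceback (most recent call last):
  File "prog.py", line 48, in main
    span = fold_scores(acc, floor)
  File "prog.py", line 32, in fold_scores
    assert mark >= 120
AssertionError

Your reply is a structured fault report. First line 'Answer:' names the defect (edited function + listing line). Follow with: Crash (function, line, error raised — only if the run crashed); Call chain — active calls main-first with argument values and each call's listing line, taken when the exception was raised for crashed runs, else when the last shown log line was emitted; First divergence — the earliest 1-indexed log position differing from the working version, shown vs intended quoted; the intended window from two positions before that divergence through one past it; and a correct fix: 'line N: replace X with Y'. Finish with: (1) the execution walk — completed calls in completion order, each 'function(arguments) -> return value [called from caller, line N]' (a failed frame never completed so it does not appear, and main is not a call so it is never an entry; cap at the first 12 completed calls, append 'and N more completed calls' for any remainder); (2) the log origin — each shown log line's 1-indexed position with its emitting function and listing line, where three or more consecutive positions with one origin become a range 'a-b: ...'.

Answer: the defect is in fold_scores at line 32.
Key observation: Only 21 log lines were emitted before the run died; the intended continuation was 'sum_active called with 50, 49'.
Crash: fold_scores, line 32, AssertionError.
Call chain: main -> fold_scores(50, 1) (called at line 48).
First divergence: position 22 — after 21 matching lines the faulty run goes silent; intended next line 'sum_active called with 50, 49'.
Intended log window:
  20: stage values: 50 and 1
  21: fold_scores: inputs 50 and 1
  22: sum_active called with 50, 49
  23: stage result 50
Execution walk:
  index_entries([2, 4, 7, 6, 10, 9, 12]) -> 50  [called from main, line 45]
  scan_readings([2, 4, 7, 6, 10, 9, 12], 4) -> 1  [called from main, line 46]
Log line origins:
  1: logged in main at line 44
  2: logged in index_entries at line 2
  3-9: logged in index_entries at line 6
  10: logged in index_entries at line 7
  11: logged in scan_readings at line 11
  12-18: logged in scan_readings at line 16
  19: logged in scan_readings at line 17
  20: logged in main at line 47
  21: logged in fold_scores at line 30
A correct fix: line 32: replace `>=` with `<=`.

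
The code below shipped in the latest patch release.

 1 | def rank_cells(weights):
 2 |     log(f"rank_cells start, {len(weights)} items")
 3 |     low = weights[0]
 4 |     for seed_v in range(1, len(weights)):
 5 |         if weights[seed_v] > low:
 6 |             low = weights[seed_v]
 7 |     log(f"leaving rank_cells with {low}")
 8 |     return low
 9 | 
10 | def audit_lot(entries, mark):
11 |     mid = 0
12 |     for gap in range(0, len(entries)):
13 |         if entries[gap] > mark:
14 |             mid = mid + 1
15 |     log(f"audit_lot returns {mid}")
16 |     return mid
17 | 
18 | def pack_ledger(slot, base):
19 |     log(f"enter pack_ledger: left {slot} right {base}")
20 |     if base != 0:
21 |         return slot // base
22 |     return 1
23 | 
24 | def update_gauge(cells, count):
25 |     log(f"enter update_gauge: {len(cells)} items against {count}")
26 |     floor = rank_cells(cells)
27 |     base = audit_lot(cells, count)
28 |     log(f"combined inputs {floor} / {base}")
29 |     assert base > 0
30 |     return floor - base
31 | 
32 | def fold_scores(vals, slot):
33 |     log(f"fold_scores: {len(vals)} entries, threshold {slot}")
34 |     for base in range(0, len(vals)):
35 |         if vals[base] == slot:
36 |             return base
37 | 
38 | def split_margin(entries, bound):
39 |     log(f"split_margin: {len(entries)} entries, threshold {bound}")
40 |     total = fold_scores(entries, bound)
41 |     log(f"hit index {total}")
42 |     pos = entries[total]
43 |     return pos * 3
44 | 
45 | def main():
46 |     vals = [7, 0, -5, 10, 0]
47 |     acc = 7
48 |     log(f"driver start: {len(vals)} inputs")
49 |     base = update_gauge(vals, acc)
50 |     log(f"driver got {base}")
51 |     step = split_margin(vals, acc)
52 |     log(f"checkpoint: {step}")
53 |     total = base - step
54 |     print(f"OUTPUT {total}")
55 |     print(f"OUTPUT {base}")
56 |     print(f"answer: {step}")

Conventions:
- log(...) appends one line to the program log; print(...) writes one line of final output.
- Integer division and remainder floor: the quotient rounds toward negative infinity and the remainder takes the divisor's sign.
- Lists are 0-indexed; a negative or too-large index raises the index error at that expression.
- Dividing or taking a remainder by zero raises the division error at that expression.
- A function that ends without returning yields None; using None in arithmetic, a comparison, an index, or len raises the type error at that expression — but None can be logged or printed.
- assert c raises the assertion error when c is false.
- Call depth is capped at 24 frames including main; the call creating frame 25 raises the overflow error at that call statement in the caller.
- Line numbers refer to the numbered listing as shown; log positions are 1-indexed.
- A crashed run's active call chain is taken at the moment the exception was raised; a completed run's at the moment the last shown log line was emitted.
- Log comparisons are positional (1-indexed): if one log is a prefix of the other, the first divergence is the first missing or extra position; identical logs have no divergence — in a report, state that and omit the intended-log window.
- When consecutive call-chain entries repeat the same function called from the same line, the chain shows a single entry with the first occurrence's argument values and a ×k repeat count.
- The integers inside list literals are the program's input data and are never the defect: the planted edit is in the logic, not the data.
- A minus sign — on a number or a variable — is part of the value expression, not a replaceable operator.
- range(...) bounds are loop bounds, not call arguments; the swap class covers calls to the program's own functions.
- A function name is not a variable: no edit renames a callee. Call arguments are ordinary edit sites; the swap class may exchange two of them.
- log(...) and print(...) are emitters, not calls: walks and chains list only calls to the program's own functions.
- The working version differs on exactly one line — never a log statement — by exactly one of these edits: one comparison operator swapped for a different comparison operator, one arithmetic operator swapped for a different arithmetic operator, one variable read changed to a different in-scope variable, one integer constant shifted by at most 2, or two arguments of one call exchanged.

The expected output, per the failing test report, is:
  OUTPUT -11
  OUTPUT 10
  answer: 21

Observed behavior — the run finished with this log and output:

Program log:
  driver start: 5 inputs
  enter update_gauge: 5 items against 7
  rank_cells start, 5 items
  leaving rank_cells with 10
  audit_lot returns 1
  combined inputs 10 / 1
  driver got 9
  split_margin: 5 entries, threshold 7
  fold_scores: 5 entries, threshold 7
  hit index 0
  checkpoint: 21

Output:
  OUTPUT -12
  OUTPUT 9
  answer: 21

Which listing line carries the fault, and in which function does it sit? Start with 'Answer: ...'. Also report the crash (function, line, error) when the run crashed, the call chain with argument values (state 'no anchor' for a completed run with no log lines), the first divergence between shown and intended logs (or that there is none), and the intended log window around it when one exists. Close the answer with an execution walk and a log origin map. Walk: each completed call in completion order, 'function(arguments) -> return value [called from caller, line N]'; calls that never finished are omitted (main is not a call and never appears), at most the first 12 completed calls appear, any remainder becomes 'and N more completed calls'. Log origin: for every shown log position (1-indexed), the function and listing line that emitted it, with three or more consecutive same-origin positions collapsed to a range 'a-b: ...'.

Answer: the defect is in update_gauge at line 30.
Key fact: At log position 7 the runs split — shown 'driver got 9', but the working version logs 'driver got 10'.
Call chain: main.
First divergence: position 7; shown 'driver got 9' vs intended 'driver got 10'.
Intended log window:
  5: audit_lot returns 1
  6: combined inputs 10 / 1
  7: driver got 10
  8: split_margin: 5 entries, threshold 7
Execution walk:
  rank_cells([7, 0, -5, 10, 0]) -> 10  [called from update_gauge, line 26]
  audit_lot([7, 0, -5, 10, 0], 7) -> 1  [called from update_gauge, line 27]
  update_gauge([7, 0, -5, 10, 0], 7) -> 9  [called from main, line 49]
  fold_scores([7, 0, -5, 10, 0], 7) -> 0  [called from split_margin, line 40]
  split_margin([7, 0, -5, 10, 0], 7) -> 21  [called from main, line 51]
Log origin:
  1: emitted by main (line 48)
  2: emitted by update_gauge (line 25)
  3: emitted by rank_cells (line 2)
  4: emitted by rank_cells (line 7)
  5: emitted by audit_lot (line 15)
  6: emitted by update_gauge (line 28)
  7: emitted by main (line 50)
  8: emitted by split_margin (line 39)
  9: emitted by fold_scores (line 33)
  10: emitted by split_margin (line 41)
  11: emitted by main (line 52)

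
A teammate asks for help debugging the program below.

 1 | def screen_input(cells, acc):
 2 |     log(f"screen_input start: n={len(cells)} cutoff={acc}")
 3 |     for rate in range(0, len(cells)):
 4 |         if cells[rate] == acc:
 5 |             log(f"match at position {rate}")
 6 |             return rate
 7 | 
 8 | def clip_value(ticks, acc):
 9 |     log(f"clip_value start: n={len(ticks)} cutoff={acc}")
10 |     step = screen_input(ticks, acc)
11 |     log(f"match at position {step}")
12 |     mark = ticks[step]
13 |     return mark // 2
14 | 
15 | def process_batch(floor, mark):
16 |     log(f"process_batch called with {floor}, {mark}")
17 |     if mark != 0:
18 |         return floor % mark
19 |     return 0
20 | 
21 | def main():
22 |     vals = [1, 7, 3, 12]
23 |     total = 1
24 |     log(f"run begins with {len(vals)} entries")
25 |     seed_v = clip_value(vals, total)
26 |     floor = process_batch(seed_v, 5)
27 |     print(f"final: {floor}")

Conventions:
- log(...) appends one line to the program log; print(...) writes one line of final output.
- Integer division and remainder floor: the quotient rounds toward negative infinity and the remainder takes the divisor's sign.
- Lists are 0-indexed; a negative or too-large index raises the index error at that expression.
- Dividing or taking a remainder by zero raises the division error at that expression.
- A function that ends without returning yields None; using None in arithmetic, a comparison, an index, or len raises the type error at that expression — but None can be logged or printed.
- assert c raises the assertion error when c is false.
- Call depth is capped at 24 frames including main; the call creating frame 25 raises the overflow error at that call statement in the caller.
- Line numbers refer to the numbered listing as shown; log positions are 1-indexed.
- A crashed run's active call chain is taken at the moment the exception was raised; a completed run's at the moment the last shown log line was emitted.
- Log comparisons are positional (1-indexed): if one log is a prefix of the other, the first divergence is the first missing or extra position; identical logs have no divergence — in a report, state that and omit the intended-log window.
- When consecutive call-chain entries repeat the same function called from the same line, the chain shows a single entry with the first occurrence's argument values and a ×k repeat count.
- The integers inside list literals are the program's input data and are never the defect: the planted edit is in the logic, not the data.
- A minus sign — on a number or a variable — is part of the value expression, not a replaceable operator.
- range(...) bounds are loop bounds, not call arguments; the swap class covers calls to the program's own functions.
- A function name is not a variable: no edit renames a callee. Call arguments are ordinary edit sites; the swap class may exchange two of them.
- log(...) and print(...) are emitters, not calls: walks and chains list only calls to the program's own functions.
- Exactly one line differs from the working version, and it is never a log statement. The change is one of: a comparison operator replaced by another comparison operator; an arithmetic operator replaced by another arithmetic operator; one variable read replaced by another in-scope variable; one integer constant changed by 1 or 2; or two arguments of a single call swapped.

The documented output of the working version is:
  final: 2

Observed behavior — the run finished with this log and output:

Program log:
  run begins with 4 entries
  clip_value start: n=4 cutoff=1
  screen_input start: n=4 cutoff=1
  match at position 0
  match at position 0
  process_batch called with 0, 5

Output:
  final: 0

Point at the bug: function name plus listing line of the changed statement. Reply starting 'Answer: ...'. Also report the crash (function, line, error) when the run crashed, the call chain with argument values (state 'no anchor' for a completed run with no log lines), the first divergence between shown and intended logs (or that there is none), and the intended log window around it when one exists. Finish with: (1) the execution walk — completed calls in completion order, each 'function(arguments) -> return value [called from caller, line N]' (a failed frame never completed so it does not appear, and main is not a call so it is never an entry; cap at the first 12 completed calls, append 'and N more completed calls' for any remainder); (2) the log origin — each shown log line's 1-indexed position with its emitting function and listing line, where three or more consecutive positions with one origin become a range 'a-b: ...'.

Answer: the defect is in clip_value at line 13.
Key fact: Position 6 is the first bad log line: 'process_batch called with 0, 5' should read 'process_batch called with 2, 5'.
Call chain: main -> process_batch(0, 5) (called at line 26).
First divergence: position 6 — shown 'process_batch called with 0, 5', intended 'process_batch called with 2, 5'.
Intended log window:
  4: match at position 0
  5: match at position 0
  6: process_batch called with 2, 5
Execution walk:
  screen_input([1, 7, 3, 12], 1) -> 0  [called from clip_value, line 10]
  clip_value([1, 7, 3, 12], 1) -> 0  [called from main, line 25]
  process_batch(0, 5) -> 0  [called from main, line 26]
Log origins:
  1 — main, line 24
  2 — clip_value, line 9
  3 — screen_input, line 2
  4 — screen_input, line 5
  5 — clip_value, line 11
  6 — process_batch, line 16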